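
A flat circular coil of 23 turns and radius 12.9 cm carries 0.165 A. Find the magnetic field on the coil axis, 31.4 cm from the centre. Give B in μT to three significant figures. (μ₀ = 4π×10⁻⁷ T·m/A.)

B ≈ 1.01 μT

For an N-turn flat coil, B = Nμ₀IR²/[2(R²+z²)^(3/2)] with R = 0.129 m, z = 0.314 m.
B = 23 × 4.41×10⁻⁸ T = 1.01×10⁻⁶ T.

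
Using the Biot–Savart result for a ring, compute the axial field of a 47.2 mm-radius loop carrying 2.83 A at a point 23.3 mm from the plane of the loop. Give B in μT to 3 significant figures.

B ≈ 27.2 μT

On the axis of a circular loop, B = μ₀IR² / [2(R²+z²)^(3/2)].
R² + z² = (0.0472)² + (0.0233)² = 0.002771 m², and (R²+z²)^(3/2) = 1.46×10⁻⁴ m³.
B = (4π×10⁻⁷ × 2.83 × 0.002228) / (2 × 1.46×10⁻⁴) = 2.72×10⁻⁵ T.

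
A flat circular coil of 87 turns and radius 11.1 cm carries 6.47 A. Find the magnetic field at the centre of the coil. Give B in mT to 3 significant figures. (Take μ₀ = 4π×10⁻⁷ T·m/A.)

B ≈ 3.19 mT

For an N-turn flat coil, B = Nμ₀I/(2R) with R = 0.111 m.
B = 87 × 3.66×10⁻⁵ T = 3.19×10⁻³ T.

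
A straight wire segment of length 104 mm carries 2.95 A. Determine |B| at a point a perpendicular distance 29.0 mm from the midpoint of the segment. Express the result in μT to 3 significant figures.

For a finite straight segment, B = (μ₀I/4πd)(sinθ₁ + sinθ₂), where θ₁, θ₂ are the angles from the perpendicular to each end.
The perpendicular from the point meets the wire at its midpoint, so each end is L/2 = 0.052 m away along the wire.
sinθ₁ = 0.052/√(0.052²+0.029²) = 0.8734; sinθ₂ = 0.052/√(0.052²+0.029²) = 0.8734.
B = (4π×10⁻⁷ × 2.95) / (4π × 0.029) × (0.8734 + 0.8734) = 1.78×10⁻⁵ T.

B ≈ 17.8 μT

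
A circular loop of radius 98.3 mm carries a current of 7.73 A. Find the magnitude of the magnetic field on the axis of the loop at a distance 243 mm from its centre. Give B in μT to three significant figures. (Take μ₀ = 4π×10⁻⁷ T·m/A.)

On the axis of a circular loop, B = μ₀IR² / [2(R²+z²)^(3/2)].
R² + z² = (0.0983)² + (0.243)² = 0.06871 m², and (R²+z²)^(3/2) = 1.80×10⁻² m³.
B = (4π×10⁻⁷ × 7.73 × 0.009663) / (2 × 1.80×10⁻²) = 2.61×10⁻⁶ T.

B ≈ 2.61 μT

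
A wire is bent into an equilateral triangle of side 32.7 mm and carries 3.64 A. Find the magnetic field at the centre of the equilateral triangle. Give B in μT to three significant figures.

Each side is a finite straight segment at perpendicular distance d = a/(2 tan(π/3)) = 0.00944 m from the centre, with end-angles ±π/3.
One side contributes B₁ = (μ₀I/4πd)·2 sin(π/3) = 6.68×10⁻⁵ T.
All 3 sides add in the same direction: B = 3 × 6.68×10⁻⁵ = 2.00×10⁻⁴ T.

B ≈ 200 μT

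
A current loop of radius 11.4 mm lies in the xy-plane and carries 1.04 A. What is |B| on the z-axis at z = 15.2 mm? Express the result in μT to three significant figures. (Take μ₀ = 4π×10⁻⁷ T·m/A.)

On the axis of a circular loop, B = μ₀IR² / [2(R²+z²)^(3/2)].
R² + z² = (0.0114)² + (0.0152)² = 0.000361 m², and (R²+z²)^(3/2) = 6.86×10⁻⁶ m³.
B = (4π×10⁻⁷ × 1.04 × 0.00013) / (2 × 6.86×10⁻⁶) = 1.24×10⁻⁵ T.

B ≈ 12.4 μT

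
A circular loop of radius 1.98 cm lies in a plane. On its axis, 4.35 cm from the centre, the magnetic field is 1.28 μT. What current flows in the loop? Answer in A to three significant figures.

On the axis of a loop, B = μ₀IR²/[2(R²+z²)^(3/2)], so I = 2B(R²+z²)^(3/2)/(μ₀R²).
R² + z² = 0.000392 + 0.001892 = 0.002284 m²; raised to 3/2 gives 1.09×10⁻⁴ m³.
I = 2 × 1.28×10⁻⁶ × 1.09×10⁻⁴ / (1.26×10⁻⁶ × 0.000392) = 0.567 A.

I ≈ 0.567 A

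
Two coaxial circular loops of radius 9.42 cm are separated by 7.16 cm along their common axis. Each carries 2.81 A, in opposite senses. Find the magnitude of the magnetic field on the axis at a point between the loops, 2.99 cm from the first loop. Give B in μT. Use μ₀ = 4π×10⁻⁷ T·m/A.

B ≈ 1.90 μT

Each loop contributes B = μ₀IR²/[2(R²+z²)^(3/2)] on the axis, with z measured from that loop.
Loop 1 (z = 0.0299 m): B₁ = 1.62×10⁻⁵ T. Loop 2 (z = 0.0417 m): B₂ = 1.43×10⁻⁵ T.
The fields oppose: B = |B₁ − B₂| = 1.90×10⁻⁶ T.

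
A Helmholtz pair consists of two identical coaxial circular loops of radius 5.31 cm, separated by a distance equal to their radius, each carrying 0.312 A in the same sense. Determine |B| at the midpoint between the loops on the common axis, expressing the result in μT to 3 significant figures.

B ≈ 5.28 μT

Each loop contributes B = μ₀IR²/[2(R²+z²)^(3/2)] on the axis, with z measured from that loop.
Loop 1 (z = 0.02655 m): B₁ = 2.64×10⁻⁶ T. Loop 2 (z = 0.02655 m): B₂ = 2.64×10⁻⁶ T.
The fields add: B = B₁ + B₂ = 5.28×10⁻⁶ T.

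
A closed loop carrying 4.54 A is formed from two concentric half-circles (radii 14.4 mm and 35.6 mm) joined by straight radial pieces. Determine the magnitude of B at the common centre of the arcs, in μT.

B ≈ 59.0 μT

The radial connectors point toward the centre, so dl × r̂ = 0 and they contribute nothing.
Each semicircle gives μ₀I/(4R): inner arc 9.90×10⁻⁵ T, outer arc 4.01×10⁻⁵ T.
The two arcs carry current in opposite angular senses, so their fields oppose: B = |9.90×10⁻⁵ − 4.01×10⁻⁵| = 5.90×10⁻⁵ T.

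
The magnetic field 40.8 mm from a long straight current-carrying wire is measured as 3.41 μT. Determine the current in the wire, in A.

I ≈ 0.696 A

For a long straight wire B = μ₀I/(2πd), so I = 2πdB/μ₀.
I = 2π × 0.0408 × 3.41×10⁻⁶ / (4π×10⁻⁷) = 0.696 A.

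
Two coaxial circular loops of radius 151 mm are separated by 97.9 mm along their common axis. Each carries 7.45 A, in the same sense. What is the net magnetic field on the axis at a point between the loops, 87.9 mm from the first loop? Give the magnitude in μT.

B ≈ 50.8 μT

Each loop contributes B = μ₀IR²/[2(R²+z²)^(3/2)] on the axis, with z measured from that loop.
Loop 1 (z = 0.0879 m): B₁ = 2.00×10⁻⁵ T. Loop 2 (z = 0.01 m): B₂ = 3.08×10⁻⁵ T.
The fields add: B = B₁ + B₂ = 5.08×10⁻⁵ T.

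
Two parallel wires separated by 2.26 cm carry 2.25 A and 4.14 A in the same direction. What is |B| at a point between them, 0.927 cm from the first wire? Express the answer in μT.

B ≈ 13.6 μT

Each long wire gives B = μ₀I/(2πd). Distances are d₁ = 0.00927 m and d₂ = 0.01333 m.
B₁ = 4.85×10⁻⁵ T, B₂ = 6.21×10⁻⁵ T.
Between parallel currents the two contributions point in opposite directions, so they subtract. B = |B₁ − B₂| = |4.85×10⁻⁵ − 6.21×10⁻⁵| = 1.36×10⁻⁵ T.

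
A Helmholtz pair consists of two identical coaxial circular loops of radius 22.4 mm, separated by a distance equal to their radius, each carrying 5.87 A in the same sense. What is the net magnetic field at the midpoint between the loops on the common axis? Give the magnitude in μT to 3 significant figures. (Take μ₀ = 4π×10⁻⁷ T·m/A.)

B ≈ 236 μT

Each loop contributes B = μ₀IR²/[2(R²+z²)^(3/2)] on the axis, with z measured from that loop.
Loop 1 (z = 0.0112 m): B₁ = 1.18×10⁻⁴ T. Loop 2 (z = 0.0112 m): B₂ = 1.18×10⁻⁴ T.
The fields add: B = B₁ + B₂ = 2.36×10⁻⁴ T.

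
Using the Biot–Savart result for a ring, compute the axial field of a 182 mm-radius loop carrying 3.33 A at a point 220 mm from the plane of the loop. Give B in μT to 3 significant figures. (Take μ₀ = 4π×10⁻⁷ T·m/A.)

B ≈ 2.98 μT

On the axis of a circular loop, B = μ₀IR² / [2(R²+z²)^(3/2)].
R² + z² = (0.182)² + (0.22)² = 0.08152 m², and (R²+z²)^(3/2) = 2.33×10⁻² m³.
B = (4π×10⁻⁷ × 3.33 × 0.03312) / (2 × 2.33×10⁻²) = 2.98×10⁻⁶ T.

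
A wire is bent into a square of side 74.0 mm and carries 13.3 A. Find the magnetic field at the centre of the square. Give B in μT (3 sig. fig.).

B ≈ 203 μT

Each side is a finite straight segment at perpendicular distance d = a/(2 tan(π/4)) = 0.037 m from the centre, with end-angles ±π/4.
One side contributes B₁ = (μ₀I/4πd)·2 sin(π/4) = 5.08×10⁻⁵ T.
All 4 sides add in the same direction: B = 4 × 5.08×10⁻⁵ = 2.03×10⁻⁴ T.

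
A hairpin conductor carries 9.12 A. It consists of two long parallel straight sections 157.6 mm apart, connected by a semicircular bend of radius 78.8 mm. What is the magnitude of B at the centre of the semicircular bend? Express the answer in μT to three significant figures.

B ≈ 59.5 μT

The semicircular arc contributes B_arc = μ₀I·π/(4πR) = μ₀I/(4R) = 3.64×10⁻⁵ T.
Each semi-infinite lead is at perpendicular distance R = 0.0788 m from the centre, with the perpendicular foot at its near end, so it contributes μ₀I/(4πR); both point the same way, together 2.31×10⁻⁵ T.
Arc and leads all point the same direction: B = 3.64×10⁻⁵ + 2.31×10⁻⁵ = 5.95×10⁻⁵ T.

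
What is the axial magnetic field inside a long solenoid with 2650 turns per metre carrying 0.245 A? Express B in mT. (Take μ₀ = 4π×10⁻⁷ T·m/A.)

B ≈ 0.816 mT

Inside a long solenoid, B = μ₀nI with n = 2650 turns/m.
B = 4π×10⁻⁷ × 2650 × 0.245 = 8.16×10⁻⁴ T.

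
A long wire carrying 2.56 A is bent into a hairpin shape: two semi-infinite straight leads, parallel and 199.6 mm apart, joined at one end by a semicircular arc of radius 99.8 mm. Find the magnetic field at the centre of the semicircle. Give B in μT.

The semicircular arc contributes B_arc = μ₀I·π/(4πR) = μ₀I/(4R) = 8.06×10⁻⁶ T.
Each semi-infinite lead is at perpendicular distance R = 0.0998 m from the centre, with the perpendicular foot at its near end, so it contributes μ₀I/(4πR); both point the same way, together 5.13×10⁻⁶ T.
Arc and leads all point the same direction: B = 8.06×10⁻⁶ + 5.13×10⁻⁶ = 1.32×10⁻⁵ T.

B ≈ 13.2 μT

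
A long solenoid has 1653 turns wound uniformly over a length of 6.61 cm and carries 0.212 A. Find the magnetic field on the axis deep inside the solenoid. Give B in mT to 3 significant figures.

Inside a long solenoid, B = μ₀nI with n = 2.501×10⁴ turns/m.
B = 4π×10⁻⁷ × 2.501×10⁴ × 0.212 = 6.66×10⁻³ T.

B ≈ 6.66 mT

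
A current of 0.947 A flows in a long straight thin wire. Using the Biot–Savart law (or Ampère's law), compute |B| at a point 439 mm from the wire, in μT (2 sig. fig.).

B ≈ 0.43 μT

For an infinitely long straight wire, B = μ₀I/(2πd).
B = (4π×10⁻⁷ × 0.947) / (2π × 0.439) = 4.31×10⁻⁷ T.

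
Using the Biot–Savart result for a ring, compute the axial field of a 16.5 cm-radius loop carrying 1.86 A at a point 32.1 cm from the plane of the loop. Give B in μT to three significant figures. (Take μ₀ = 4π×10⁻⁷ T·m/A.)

On the axis of a circular loop, B = μ₀IR² / [2(R²+z²)^(3/2)].
R² + z² = (0.165)² + (0.321)² = 0.1303 m², and (R²+z²)^(3/2) = 4.70×10⁻² m³.
B = (4π×10⁻⁷ × 1.86 × 0.02723) / (2 × 4.70×10⁻²) = 6.77×10⁻⁷ T.

B ≈ 0.677 μT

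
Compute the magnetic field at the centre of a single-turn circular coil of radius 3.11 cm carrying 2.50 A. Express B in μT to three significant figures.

B ≈ 50.5 μT

At the centre of a circular loop the Biot–Savart law gives B = μ₀I/(2R).
B = (4π×10⁻⁷ × 2.50) / (2 × 0.0311) = 5.05×10⁻⁵ T.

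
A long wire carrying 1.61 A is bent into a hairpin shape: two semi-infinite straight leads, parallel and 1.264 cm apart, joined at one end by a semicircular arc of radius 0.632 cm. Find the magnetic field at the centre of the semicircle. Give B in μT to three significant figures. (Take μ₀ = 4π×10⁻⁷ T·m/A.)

The semicircular arc contributes B_arc = μ₀I·π/(4πR) = μ₀I/(4R) = 8.00×10⁻⁵ T.
Each semi-infinite lead is at perpendicular distance R = 0.00632 m from the centre, with the perpendicular foot at its near end, so it contributes μ₀I/(4πR); both point the same way, together 5.09×10⁻⁵ T.
Arc and leads all point the same direction: B = 8.00×10⁻⁵ + 5.09×10⁻⁵ = 1.31×10⁻⁴ T.

B ≈ 131 μT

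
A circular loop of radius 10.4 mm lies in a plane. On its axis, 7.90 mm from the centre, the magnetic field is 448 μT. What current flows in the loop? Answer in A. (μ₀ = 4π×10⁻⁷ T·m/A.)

On the axis of a loop, B = μ₀IR²/[2(R²+z²)^(3/2)], so I = 2B(R²+z²)^(3/2)/(μ₀R²).
R² + z² = 0.0001082 + 6.241×10⁻⁵ = 0.0001706 m²; raised to 3/2 gives 2.23×10⁻⁶ m³.
I = 2 × 4.48×10⁻⁴ × 2.23×10⁻⁶ / (1.26×10⁻⁶ × 0.0001082) = 14.7 A.

I ≈ 14.7 A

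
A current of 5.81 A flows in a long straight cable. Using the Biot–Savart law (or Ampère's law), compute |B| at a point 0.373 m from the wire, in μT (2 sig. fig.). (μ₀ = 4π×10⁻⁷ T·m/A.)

B ≈ 3.1 μT

For an infinitely long straight wire, B = μ₀I/(2πd).
B = (4π×10⁻⁷ × 5.81) / (2π × 0.373) = 3.12×10⁻⁶ T.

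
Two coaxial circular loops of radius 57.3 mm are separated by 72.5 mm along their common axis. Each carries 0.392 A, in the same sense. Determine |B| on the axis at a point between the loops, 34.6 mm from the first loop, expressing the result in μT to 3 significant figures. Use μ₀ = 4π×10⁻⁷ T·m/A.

B ≈ 5.19 μT

Each loop contributes B = μ₀IR²/[2(R²+z²)^(3/2)] on the axis, with z measured from that loop.
Loop 1 (z = 0.0346 m): B₁ = 2.70×10⁻⁶ T. Loop 2 (z = 0.0379 m): B₂ = 2.49×10⁻⁶ T.
The fields add: B = B₁ + B₂ = 5.19×10⁻⁶ T.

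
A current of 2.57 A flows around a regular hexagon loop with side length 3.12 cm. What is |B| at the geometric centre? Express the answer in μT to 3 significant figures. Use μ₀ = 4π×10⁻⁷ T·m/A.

Each side is a finite straight segment at perpendicular distance d = a/(2 tan(π/6)) = 0.02702 m from the centre, with end-angles ±π/6.
One side contributes B₁ = (μ₀I/4πd)·2 sin(π/6) = 9.51×10⁻⁶ T.
All 6 sides add in the same direction: B = 6 × 9.51×10⁻⁶ = 5.71×10⁻⁵ T.

B ≈ 57.1 μT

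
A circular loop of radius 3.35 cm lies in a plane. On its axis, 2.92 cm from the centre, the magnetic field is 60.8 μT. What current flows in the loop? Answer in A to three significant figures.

I ≈ 7.57 A

On the axis of a loop, B = μ₀IR²/[2(R²+z²)^(3/2)], so I = 2B(R²+z²)^(3/2)/(μ₀R²).
R² + z² = 0.001122 + 0.0008526 = 0.001975 m²; raised to 3/2 gives 8.78×10⁻⁵ m³.
I = 2 × 6.08×10⁻⁵ × 8.78×10⁻⁵ / (1.26×10⁻⁶ × 0.001122) = 7.57 A.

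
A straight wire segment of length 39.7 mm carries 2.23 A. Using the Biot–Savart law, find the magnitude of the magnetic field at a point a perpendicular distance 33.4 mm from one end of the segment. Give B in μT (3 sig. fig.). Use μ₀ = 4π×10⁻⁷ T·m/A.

For a finite straight segment, B = (μ₀I/4πd)(sinθ₁ + sinθ₂), where θ₁, θ₂ are the angles from the perpendicular to each end.
The perpendicular foot is at one end, so the two end-offsets along the wire are 0 and L = 0.0397 m.
sinθ₁ = 0/√(0²+0.0334²) = 0.0000; sinθ₂ = 0.0397/√(0.0397²+0.0334²) = 0.7652.
B = (4π×10⁻⁷ × 2.23) / (4π × 0.0334) × (0.0000 + 0.7652) = 5.11×10⁻⁶ T.

B ≈ 5.11 μT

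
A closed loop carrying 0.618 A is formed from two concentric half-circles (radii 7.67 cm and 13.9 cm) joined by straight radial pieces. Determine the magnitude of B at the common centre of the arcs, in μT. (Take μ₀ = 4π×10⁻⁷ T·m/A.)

B ≈ 1.13 μT

The radial connectors point toward the centre, so dl × r̂ = 0 and they contribute nothing.
Each semicircle gives μ₀I/(4R): inner arc 2.53×10⁻⁶ T, outer arc 1.40×10⁻⁶ T.
The two arcs carry current in opposite angular senses, so their fields oppose: B = |2.53×10⁻⁶ − 1.40×10⁻⁶| = 1.13×10⁻⁶ T.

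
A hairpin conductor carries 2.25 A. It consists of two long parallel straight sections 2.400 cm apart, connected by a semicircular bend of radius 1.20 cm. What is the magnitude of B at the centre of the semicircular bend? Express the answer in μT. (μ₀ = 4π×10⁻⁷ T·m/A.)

The semicircular arc contributes B_arc = μ₀I·π/(4πR) = μ₀I/(4R) = 5.89×10⁻⁵ T.
Each semi-infinite lead is at perpendicular distance R = 0.012 m from the centre, with the perpendicular foot at its near end, so it contributes μ₀I/(4πR); both point the same way, together 3.75×10⁻⁵ T.
Arc and leads all point the same direction: B = 5.89×10⁻⁵ + 3.75×10⁻⁵ = 9.64×10⁻⁵ T.

B ≈ 96.4 μT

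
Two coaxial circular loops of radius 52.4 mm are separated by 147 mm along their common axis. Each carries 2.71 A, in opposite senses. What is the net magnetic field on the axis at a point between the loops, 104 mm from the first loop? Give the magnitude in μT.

Each loop contributes B = μ₀IR²/[2(R²+z²)^(3/2)] on the axis, with z measured from that loop.
Loop 1 (z = 0.104 m): B₁ = 2.96×10⁻⁶ T. Loop 2 (z = 0.043 m): B₂ = 1.50×10⁻⁵ T.
The fields oppose: B = |B₁ − B₂| = 1.21×10⁻⁵ T.

B ≈ 12.1 μT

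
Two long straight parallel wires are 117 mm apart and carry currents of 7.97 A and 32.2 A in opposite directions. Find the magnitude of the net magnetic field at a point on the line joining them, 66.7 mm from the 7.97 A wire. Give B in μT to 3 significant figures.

Each long wire gives B = μ₀I/(2πd). Distances are d₁ = 0.0667 m and d₂ = 0.0503 m.
B₁ = 2.39×10⁻⁵ T, B₂ = 1.28×10⁻⁴ T.
Between antiparallel currents both contributions point the same way, so they add. B = B₁ + B₂ = 2.39×10⁻⁵ + 1.28×10⁻⁴ = 1.52×10⁻⁴ T.

B ≈ 152 μT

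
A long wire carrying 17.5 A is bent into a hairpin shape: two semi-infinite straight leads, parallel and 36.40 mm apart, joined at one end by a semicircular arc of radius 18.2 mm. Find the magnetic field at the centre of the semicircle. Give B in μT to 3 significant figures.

The semicircular arc contributes B_arc = μ₀I·π/(4πR) = μ₀I/(4R) = 3.02×10⁻⁴ T.
Each semi-infinite lead is at perpendicular distance R = 0.0182 m from the centre, with the perpendicular foot at its near end, so it contributes μ₀I/(4πR); both point the same way, together 1.92×10⁻⁴ T.
Arc and leads all point the same direction: B = 3.02×10⁻⁴ + 1.92×10⁻⁴ = 4.94×10⁻⁴ T.

B ≈ 494 μT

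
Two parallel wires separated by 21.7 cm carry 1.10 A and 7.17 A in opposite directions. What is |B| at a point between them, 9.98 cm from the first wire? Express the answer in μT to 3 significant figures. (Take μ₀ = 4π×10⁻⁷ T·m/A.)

B ≈ 14.4 μT

Each long wire gives B = μ₀I/(2πd). Distances are d₁ = 0.0998 m and d₂ = 0.1172 m.
B₁ = 2.20×10⁻⁶ T, B₂ = 1.22×10⁻⁵ T.
Between antiparallel currents both contributions point the same way, so they add. B = B₁ + B₂ = 2.20×10⁻⁶ + 1.22×10⁻⁵ = 1.44×10⁻⁵ T.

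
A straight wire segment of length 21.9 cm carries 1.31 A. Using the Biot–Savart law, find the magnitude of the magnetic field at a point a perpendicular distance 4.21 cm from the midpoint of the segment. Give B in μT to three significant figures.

For a finite straight segment, B = (μ₀I/4πd)(sinθ₁ + sinθ₂), where θ₁, θ₂ are the angles from the perpendicular to each end.
The perpendicular from the point meets the wire at its midpoint, so each end is L/2 = 0.1095 m away along the wire.
sinθ₁ = 0.1095/√(0.1095²+0.0421²) = 0.9334; sinθ₂ = 0.1095/√(0.1095²+0.0421²) = 0.9334.
B = (4π×10⁻⁷ × 1.31) / (4π × 0.0421) × (0.9334 + 0.9334) = 5.81×10⁻⁶ T.

B ≈ 5.81 μT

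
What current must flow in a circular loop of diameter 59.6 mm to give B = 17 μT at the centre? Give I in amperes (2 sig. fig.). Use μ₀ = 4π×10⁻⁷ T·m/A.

I ≈ 0.81 A

At the centre of a circular loop B = μ₀I/(2R), so I = 2RB/μ₀.
With R = 0.0298 m, I = 2 × 0.0298 × 1.70×10⁻⁵ / (4π×10⁻⁷) = 0.806 A.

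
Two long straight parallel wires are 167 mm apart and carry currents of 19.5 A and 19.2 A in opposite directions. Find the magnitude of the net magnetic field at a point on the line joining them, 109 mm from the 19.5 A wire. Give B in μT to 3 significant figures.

Each long wire gives B = μ₀I/(2πd). Distances are d₁ = 0.109 m and d₂ = 0.058 m.
B₁ = 3.58×10⁻⁵ T, B₂ = 6.62×10⁻⁵ T.
Between antiparallel currents both contributions point the same way, so they add. B = B₁ + B₂ = 3.58×10⁻⁵ + 6.62×10⁻⁵ = 1.02×10⁻⁴ T.

B ≈ 102 μT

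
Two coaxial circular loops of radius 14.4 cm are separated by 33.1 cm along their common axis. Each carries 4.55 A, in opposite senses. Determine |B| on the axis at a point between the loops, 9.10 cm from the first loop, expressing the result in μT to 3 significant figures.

B ≈ 9.29 μT

Each loop contributes B = μ₀IR²/[2(R²+z²)^(3/2)] on the axis, with z measured from that loop.
Loop 1 (z = 0.091 m): B₁ = 1.20×10⁻⁵ T. Loop 2 (z = 0.24 m): B₂ = 2.70×10⁻⁶ T.
The fields oppose: B = |B₁ − B₂| = 9.29×10⁻⁶ T.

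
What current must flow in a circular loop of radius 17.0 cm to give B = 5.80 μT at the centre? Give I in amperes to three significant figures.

At the centre of a circular loop B = μ₀I/(2R), so I = 2RB/μ₀.
With R = 0.17 m, I = 2 × 0.17 × 5.80×10⁻⁶ / (4π×10⁻⁷) = 1.57 A.

I ≈ 1.57 A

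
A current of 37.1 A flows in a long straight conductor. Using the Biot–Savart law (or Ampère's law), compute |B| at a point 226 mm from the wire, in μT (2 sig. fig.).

For an infinitely long straight wire, B = μ₀I/(2πd).
B = (4π×10⁻⁷ × 37.1) / (2π × 0.226) = 3.28×10⁻⁵ T.

B ≈ 33 μT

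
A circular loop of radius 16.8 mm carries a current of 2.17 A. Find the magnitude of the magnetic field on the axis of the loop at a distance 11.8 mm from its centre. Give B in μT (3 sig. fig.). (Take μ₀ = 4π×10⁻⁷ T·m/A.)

On the axis of a circular loop, B = μ₀IR² / [2(R²+z²)^(3/2)].
R² + z² = (0.0168)² + (0.0118)² = 0.0004215 m², and (R²+z²)^(3/2) = 8.65×10⁻⁶ m³.
B = (4π×10⁻⁷ × 2.17 × 0.0002822) / (2 × 8.65×10⁻⁶) = 4.45×10⁻⁵ T.

B ≈ 44.5 μT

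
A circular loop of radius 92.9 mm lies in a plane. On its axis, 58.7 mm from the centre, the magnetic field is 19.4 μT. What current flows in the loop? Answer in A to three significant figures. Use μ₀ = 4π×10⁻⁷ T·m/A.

On the axis of a loop, B = μ₀IR²/[2(R²+z²)^(3/2)], so I = 2B(R²+z²)^(3/2)/(μ₀R²).
R² + z² = 0.00863 + 0.003446 = 0.01208 m²; raised to 3/2 gives 1.33×10⁻³ m³.
I = 2 × 1.94×10⁻⁵ × 1.33×10⁻³ / (1.26×10⁻⁶ × 0.00863) = 4.75 A.

I ≈ 4.75 A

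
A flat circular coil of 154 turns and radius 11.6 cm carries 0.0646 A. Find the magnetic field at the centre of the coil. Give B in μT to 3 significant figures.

For an N-turn flat coil, B = Nμ₀I/(2R) with R = 0.116 m.
B = 154 × 3.50×10⁻⁷ T = 5.39×10⁻⁵ T.

B ≈ 53.9 μT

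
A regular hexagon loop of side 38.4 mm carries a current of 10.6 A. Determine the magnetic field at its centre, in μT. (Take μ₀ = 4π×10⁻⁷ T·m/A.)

Each side is a finite straight segment at perpendicular distance d = a/(2 tan(π/6)) = 0.03326 m from the centre, with end-angles ±π/6.
One side contributes B₁ = (μ₀I/4πd)·2 sin(π/6) = 3.19×10⁻⁵ T.
All 6 sides add in the same direction: B = 6 × 3.19×10⁻⁵ = 1.91×10⁻⁴ T.

B ≈ 191 μT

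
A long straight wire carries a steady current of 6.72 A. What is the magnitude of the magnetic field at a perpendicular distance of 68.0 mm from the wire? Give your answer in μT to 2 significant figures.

B ≈ 20 μT

For an infinitely long straight wire, B = μ₀I/(2πd).
B = (4π×10⁻⁷ × 6.72) / (2π × 0.068) = 1.98×10⁻⁵ T.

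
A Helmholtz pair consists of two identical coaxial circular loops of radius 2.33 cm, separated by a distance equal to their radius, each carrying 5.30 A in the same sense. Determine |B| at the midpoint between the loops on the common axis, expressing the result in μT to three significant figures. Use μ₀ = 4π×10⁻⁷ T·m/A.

Each loop contributes B = μ₀IR²/[2(R²+z²)^(3/2)] on the axis, with z measured from that loop.
Loop 1 (z = 0.01165 m): B₁ = 1.02×10⁻⁴ T. Loop 2 (z = 0.01165 m): B₂ = 1.02×10⁻⁴ T.
The fields add: B = B₁ + B₂ = 2.05×10⁻⁴ T.

B ≈ 205 μT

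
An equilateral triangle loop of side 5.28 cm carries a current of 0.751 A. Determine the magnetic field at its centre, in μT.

Each side is a finite straight segment at perpendicular distance d = a/(2 tan(π/3)) = 0.01524 m from the centre, with end-angles ±π/3.
One side contributes B₁ = (μ₀I/4πd)·2 sin(π/3) = 8.53×10⁻⁶ T.
All 3 sides add in the same direction: B = 3 × 8.53×10⁻⁶ = 2.56×10⁻⁵ T.

B ≈ 25.6 μT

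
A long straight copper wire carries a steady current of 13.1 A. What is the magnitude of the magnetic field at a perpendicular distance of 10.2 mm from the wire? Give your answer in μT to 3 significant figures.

B ≈ 257 μT

For an infinitely long straight wire, B = μ₀I/(2πd).
B = (4π×10⁻⁷ × 13.1) / (2π × 0.0102) = 2.57×10⁻⁴ T.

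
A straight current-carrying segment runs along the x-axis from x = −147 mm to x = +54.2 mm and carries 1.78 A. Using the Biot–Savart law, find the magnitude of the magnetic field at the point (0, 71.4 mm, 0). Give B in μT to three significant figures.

For a finite straight segment, B = (μ₀I/4πd)(sinθ₁ + sinθ₂), where θ₁, θ₂ are the angles from the perpendicular to each end.
The perpendicular distance is d = 0.0714 m; the end-offsets along the wire are a = 0.147 m and b = 0.0542 m.
sinθ₁ = 0.147/√(0.147²+0.0714²) = 0.8995; sinθ₂ = 0.0542/√(0.0542²+0.0714²) = 0.6046.
B = (4π×10⁻⁷ × 1.78) / (4π × 0.0714) × (0.8995 + 0.6046) = 3.75×10⁻⁶ T.

B ≈ 3.75 μT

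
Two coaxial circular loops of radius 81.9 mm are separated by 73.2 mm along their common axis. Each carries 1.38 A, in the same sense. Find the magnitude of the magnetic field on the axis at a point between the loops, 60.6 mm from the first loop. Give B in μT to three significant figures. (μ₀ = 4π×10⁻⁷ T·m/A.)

B ≈ 15.7 μT

Each loop contributes B = μ₀IR²/[2(R²+z²)^(3/2)] on the axis, with z measured from that loop.
Loop 1 (z = 0.0606 m): B₁ = 5.50×10⁻⁶ T. Loop 2 (z = 0.0126 m): B₂ = 1.02×10⁻⁵ T.
The fields add: B = B₁ + B₂ = 1.57×10⁻⁵ T.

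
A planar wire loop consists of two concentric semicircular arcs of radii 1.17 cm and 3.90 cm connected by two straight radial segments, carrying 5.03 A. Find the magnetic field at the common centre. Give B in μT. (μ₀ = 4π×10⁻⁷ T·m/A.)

The radial connectors point toward the centre, so dl × r̂ = 0 and they contribute nothing.
Each semicircle gives μ₀I/(4R): inner arc 1.35×10⁻⁴ T, outer arc 4.05×10⁻⁵ T.
The two arcs carry current in opposite angular senses, so their fields oppose: B = |1.35×10⁻⁴ − 4.05×10⁻⁵| = 9.45×10⁻⁵ T.

B ≈ 94.5 μT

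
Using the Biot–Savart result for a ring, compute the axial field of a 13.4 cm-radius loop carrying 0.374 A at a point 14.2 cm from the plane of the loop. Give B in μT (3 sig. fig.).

On the axis of a circular loop, B = μ₀IR² / [2(R²+z²)^(3/2)].
R² + z² = (0.134)² + (0.142)² = 0.03812 m², and (R²+z²)^(3/2) = 7.44×10⁻³ m³.
B = (4π×10⁻⁷ × 0.374 × 0.01796) / (2 × 7.44×10⁻³) = 5.67×10⁻⁷ T.

B ≈ 0.567 μT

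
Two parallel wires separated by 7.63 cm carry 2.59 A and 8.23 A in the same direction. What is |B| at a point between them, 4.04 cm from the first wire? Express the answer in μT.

B ≈ 33.0 μT

Each long wire gives B = μ₀I/(2πd). Distances are d₁ = 0.0404 m and d₂ = 0.0359 m.
B₁ = 1.28×10⁻⁵ T, B₂ = 4.58×10⁻⁵ T.
Between parallel currents the two contributions point in opposite directions, so they subtract. B = |B₁ − B₂| = |1.28×10⁻⁵ − 4.58×10⁻⁵| = 3.30×10⁻⁵ T.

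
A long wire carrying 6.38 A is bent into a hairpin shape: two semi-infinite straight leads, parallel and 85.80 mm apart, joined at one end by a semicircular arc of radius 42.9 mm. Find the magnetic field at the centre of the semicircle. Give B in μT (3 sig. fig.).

B ≈ 76.5 μT

The semicircular arc contributes B_arc = μ₀I·π/(4πR) = μ₀I/(4R) = 4.67×10⁻⁵ T.
Each semi-infinite lead is at perpendicular distance R = 0.0429 m from the centre, with the perpendicular foot at its near end, so it contributes μ₀I/(4πR); both point the same way, together 2.97×10⁻⁵ T.
Arc and leads all point the same direction: B = 4.67×10⁻⁵ + 2.97×10⁻⁵ = 7.65×10⁻⁵ T.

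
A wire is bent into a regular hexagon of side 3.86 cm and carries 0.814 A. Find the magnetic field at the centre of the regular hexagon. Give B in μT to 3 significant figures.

B ≈ 14.6 μT

Each side is a finite straight segment at perpendicular distance d = a/(2 tan(π/6)) = 0.03343 m from the centre, with end-angles ±π/6.
One side contributes B₁ = (μ₀I/4πd)·2 sin(π/6) = 2.44×10⁻⁶ T.
All 6 sides add in the same direction: B = 6 × 2.44×10⁻⁶ = 1.46×10⁻⁵ T.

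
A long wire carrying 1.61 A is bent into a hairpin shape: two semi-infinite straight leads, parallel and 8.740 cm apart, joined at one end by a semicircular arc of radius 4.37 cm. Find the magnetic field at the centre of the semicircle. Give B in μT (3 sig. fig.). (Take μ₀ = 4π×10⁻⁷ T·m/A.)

B ≈ 18.9 μT

The semicircular arc contributes B_arc = μ₀I·π/(4πR) = μ₀I/(4R) = 1.16×10⁻⁵ T.
Each semi-infinite lead is at perpendicular distance R = 0.0437 m from the centre, with the perpendicular foot at its near end, so it contributes μ₀I/(4πR); both point the same way, together 7.37×10⁻⁶ T.
Arc and leads all point the same direction: B = 1.16×10⁻⁵ + 7.37×10⁻⁶ = 1.89×10⁻⁵ T.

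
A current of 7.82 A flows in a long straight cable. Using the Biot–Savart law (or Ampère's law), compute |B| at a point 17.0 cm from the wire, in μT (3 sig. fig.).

For an infinitely long straight wire, B = μ₀I/(2πd).
B = (4π×10⁻⁷ × 7.82) / (2π × 0.17) = 9.20×10⁻⁶ T.

B ≈ 9.20 μT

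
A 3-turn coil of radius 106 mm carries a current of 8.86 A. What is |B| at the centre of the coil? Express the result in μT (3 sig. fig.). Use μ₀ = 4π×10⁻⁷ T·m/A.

B ≈ 158 μT

For an N-turn flat coil, B = Nμ₀I/(2R) with R = 0.106 m.
B = 3 × 5.25×10⁻⁵ T = 1.58×10⁻⁴ T.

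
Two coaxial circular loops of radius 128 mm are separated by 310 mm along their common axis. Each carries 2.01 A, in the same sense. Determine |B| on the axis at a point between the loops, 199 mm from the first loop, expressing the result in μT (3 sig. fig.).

Each loop contributes B = μ₀IR²/[2(R²+z²)^(3/2)] on the axis, with z measured from that loop.
Loop 1 (z = 0.199 m): B₁ = 1.56×10⁻⁶ T. Loop 2 (z = 0.111 m): B₂ = 4.25×10⁻⁶ T.
The fields add: B = B₁ + B₂ = 5.82×10⁻⁶ T.

B ≈ 5.82 μT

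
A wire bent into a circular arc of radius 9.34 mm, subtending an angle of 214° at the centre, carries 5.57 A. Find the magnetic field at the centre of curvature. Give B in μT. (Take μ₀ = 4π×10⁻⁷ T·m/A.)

B ≈ 223 μT

The Biot–Savart field of a circular arc at its centre is B = μ₀Iφ/(4πR), with φ = 3.735 rad.
B = (4π×10⁻⁷ × 5.57 × 3.735) / (4π × 0.00934) = 2.23×10⁻⁴ T.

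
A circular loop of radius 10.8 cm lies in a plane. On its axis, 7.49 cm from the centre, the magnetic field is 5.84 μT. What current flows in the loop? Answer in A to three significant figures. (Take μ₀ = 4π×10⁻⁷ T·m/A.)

On the axis of a loop, B = μ₀IR²/[2(R²+z²)^(3/2)], so I = 2B(R²+z²)^(3/2)/(μ₀R²).
R² + z² = 0.01166 + 0.00561 = 0.01727 m²; raised to 3/2 gives 2.27×10⁻³ m³.
I = 2 × 5.84×10⁻⁶ × 2.27×10⁻³ / (1.26×10⁻⁶ × 0.01166) = 1.81 A.

I ≈ 1.81 A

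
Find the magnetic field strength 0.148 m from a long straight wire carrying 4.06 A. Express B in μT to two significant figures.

For an infinitely long straight wire, B = μ₀I/(2πd).
B = (4π×10⁻⁷ × 4.06) / (2π × 0.148) = 5.49×10⁻⁶ T.

B ≈ 5.5 μT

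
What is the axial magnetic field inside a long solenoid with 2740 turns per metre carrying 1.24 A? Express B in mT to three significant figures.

B ≈ 4.27 mT

Inside a long solenoid, B = μ₀nI with n = 2740 turns/m.
B = 4π×10⁻⁷ × 2740 × 1.24 = 4.27×10⁻³ T.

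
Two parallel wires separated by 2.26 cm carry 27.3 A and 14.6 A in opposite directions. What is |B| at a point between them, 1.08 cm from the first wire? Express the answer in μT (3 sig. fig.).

B ≈ 753 μT

Each long wire gives B = μ₀I/(2πd). Distances are d₁ = 0.0108 m and d₂ = 0.0118 m.
B₁ = 5.06×10⁻⁴ T, B₂ = 2.47×10⁻⁴ T.
Between antiparallel currents both contributions point the same way, so they add. B = B₁ + B₂ = 5.06×10⁻⁴ + 2.47×10⁻⁴ = 7.53×10⁻⁴ T.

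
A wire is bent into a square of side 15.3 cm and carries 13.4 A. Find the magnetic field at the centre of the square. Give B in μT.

B ≈ 99.1 μT

Each side is a finite straight segment at perpendicular distance d = a/(2 tan(π/4)) = 0.0765 m from the centre, with end-angles ±π/4.
One side contributes B₁ = (μ₀I/4πd)·2 sin(π/4) = 2.48×10⁻⁵ T.
All 4 sides add in the same direction: B = 4 × 2.48×10⁻⁵ = 9.91×10⁻⁵ T.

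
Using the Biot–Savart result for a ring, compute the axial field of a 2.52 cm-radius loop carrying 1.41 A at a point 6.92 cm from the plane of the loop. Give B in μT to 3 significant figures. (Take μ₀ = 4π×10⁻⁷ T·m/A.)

On the axis of a circular loop, B = μ₀IR² / [2(R²+z²)^(3/2)].
R² + z² = (0.0252)² + (0.0692)² = 0.005424 m², and (R²+z²)^(3/2) = 3.99×10⁻⁴ m³.
B = (4π×10⁻⁷ × 1.41 × 0.000635) / (2 × 3.99×10⁻⁴) = 1.41×10⁻⁶ T.

B ≈ 1.41 μT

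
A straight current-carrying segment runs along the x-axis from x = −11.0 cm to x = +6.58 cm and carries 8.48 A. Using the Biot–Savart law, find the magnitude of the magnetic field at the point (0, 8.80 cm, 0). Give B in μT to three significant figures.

For a finite straight segment, B = (μ₀I/4πd)(sinθ₁ + sinθ₂), where θ₁, θ₂ are the angles from the perpendicular to each end.
The perpendicular distance is d = 0.088 m; the end-offsets along the wire are a = 0.11 m and b = 0.0658 m.
sinθ₁ = 0.11/√(0.11²+0.088²) = 0.7809; sinθ₂ = 0.0658/√(0.0658²+0.088²) = 0.5988.
B = (4π×10⁻⁷ × 8.48) / (4π × 0.088) × (0.7809 + 0.5988) = 1.33×10⁻⁵ T.

B ≈ 13.3 μT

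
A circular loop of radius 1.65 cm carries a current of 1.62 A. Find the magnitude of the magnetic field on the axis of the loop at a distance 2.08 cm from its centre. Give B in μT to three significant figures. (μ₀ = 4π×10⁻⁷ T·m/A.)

B ≈ 14.8 μT

On the axis of a circular loop, B = μ₀IR² / [2(R²+z²)^(3/2)].
R² + z² = (0.0165)² + (0.0208)² = 0.0007049 m², and (R²+z²)^(3/2) = 1.87×10⁻⁵ m³.
B = (4π×10⁻⁷ × 1.62 × 0.0002723) / (2 × 1.87×10⁻⁵) = 1.48×10⁻⁵ T.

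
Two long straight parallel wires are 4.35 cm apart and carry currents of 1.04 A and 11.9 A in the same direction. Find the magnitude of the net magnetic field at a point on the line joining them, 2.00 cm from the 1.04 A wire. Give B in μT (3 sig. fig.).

Each long wire gives B = μ₀I/(2πd). Distances are d₁ = 0.02 m and d₂ = 0.0235 m.
B₁ = 1.04×10⁻⁵ T, B₂ = 1.01×10⁻⁴ T.
Between parallel currents the two contributions point in opposite directions, so they subtract. B = |B₁ − B₂| = |1.04×10⁻⁵ − 1.01×10⁻⁴| = 9.09×10⁻⁵ T.

B ≈ 90.9 μT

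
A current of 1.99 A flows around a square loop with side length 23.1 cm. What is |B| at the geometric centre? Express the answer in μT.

Each side is a finite straight segment at perpendicular distance d = a/(2 tan(π/4)) = 0.1155 m from the centre, with end-angles ±π/4.
One side contributes B₁ = (μ₀I/4πd)·2 sin(π/4) = 2.44×10⁻⁶ T.
All 4 sides add in the same direction: B = 4 × 2.44×10⁻⁶ = 9.75×10⁻⁶ T.

B ≈ 9.75 μT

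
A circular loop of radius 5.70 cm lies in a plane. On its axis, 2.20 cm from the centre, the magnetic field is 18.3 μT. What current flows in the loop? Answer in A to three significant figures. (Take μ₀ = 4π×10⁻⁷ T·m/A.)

I ≈ 2.04 A

On the axis of a loop, B = μ₀IR²/[2(R²+z²)^(3/2)], so I = 2B(R²+z²)^(3/2)/(μ₀R²).
R² + z² = 0.003249 + 0.000484 = 0.003733 m²; raised to 3/2 gives 2.28×10⁻⁴ m³.
I = 2 × 1.83×10⁻⁵ × 2.28×10⁻⁴ / (1.26×10⁻⁶ × 0.003249) = 2.04 A.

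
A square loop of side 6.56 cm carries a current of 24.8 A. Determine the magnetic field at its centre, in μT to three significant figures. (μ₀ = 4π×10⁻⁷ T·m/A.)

Each side is a finite straight segment at perpendicular distance d = a/(2 tan(π/4)) = 0.0328 m from the centre, with end-angles ±π/4.
One side contributes B₁ = (μ₀I/4πd)·2 sin(π/4) = 1.07×10⁻⁴ T.
All 4 sides add in the same direction: B = 4 × 1.07×10⁻⁴ = 4.28×10⁻⁴ T.

B ≈ 428 μT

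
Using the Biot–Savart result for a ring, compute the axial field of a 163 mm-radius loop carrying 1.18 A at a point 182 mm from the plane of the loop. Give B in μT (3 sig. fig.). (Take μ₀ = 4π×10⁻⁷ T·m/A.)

B ≈ 1.35 μT

On the axis of a circular loop, B = μ₀IR² / [2(R²+z²)^(3/2)].
R² + z² = (0.163)² + (0.182)² = 0.05969 m², and (R²+z²)^(3/2) = 1.46×10⁻² m³.
B = (4π×10⁻⁷ × 1.18 × 0.02657) / (2 × 1.46×10⁻²) = 1.35×10⁻⁶ T.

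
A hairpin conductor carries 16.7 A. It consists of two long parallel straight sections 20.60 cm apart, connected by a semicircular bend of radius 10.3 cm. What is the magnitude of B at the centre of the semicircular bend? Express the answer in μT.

The semicircular arc contributes B_arc = μ₀I·π/(4πR) = μ₀I/(4R) = 5.09×10⁻⁵ T.
Each semi-infinite lead is at perpendicular distance R = 0.103 m from the centre, with the perpendicular foot at its near end, so it contributes μ₀I/(4πR); both point the same way, together 3.24×10⁻⁵ T.
Arc and leads all point the same direction: B = 5.09×10⁻⁵ + 3.24×10⁻⁵ = 8.34×10⁻⁵ T.

B ≈ 83.4 μT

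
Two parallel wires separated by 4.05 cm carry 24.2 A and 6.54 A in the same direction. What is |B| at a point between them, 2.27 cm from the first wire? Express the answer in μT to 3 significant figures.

B ≈ 140 μT

Each long wire gives B = μ₀I/(2πd). Distances are d₁ = 0.0227 m and d₂ = 0.0178 m.
B₁ = 2.13×10⁻⁴ T, B₂ = 7.35×10⁻⁵ T.
Between parallel currents the two contributions point in opposite directions, so they subtract. B = |B₁ − B₂| = |2.13×10⁻⁴ − 7.35×10⁻⁵| = 1.40×10⁻⁴ T.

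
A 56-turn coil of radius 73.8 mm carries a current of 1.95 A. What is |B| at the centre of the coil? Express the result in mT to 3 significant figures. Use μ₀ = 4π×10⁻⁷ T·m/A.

B ≈ 0.930 mT

For an N-turn flat coil, B = Nμ₀I/(2R) with R = 0.0738 m.
B = 56 × 1.66×10⁻⁵ T = 9.30×10⁻⁴ T.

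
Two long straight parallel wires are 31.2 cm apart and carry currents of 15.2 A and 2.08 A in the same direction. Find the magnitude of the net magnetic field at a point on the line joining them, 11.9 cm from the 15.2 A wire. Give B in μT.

B ≈ 23.4 μT

Each long wire gives B = μ₀I/(2πd). Distances are d₁ = 0.119 m and d₂ = 0.193 m.
B₁ = 2.55×10⁻⁵ T, B₂ = 2.16×10⁻⁶ T.
Between parallel currents the two contributions point in opposite directions, so they subtract. B = |B₁ − B₂| = |2.55×10⁻⁵ − 2.16×10⁻⁶| = 2.34×10⁻⁵ T.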